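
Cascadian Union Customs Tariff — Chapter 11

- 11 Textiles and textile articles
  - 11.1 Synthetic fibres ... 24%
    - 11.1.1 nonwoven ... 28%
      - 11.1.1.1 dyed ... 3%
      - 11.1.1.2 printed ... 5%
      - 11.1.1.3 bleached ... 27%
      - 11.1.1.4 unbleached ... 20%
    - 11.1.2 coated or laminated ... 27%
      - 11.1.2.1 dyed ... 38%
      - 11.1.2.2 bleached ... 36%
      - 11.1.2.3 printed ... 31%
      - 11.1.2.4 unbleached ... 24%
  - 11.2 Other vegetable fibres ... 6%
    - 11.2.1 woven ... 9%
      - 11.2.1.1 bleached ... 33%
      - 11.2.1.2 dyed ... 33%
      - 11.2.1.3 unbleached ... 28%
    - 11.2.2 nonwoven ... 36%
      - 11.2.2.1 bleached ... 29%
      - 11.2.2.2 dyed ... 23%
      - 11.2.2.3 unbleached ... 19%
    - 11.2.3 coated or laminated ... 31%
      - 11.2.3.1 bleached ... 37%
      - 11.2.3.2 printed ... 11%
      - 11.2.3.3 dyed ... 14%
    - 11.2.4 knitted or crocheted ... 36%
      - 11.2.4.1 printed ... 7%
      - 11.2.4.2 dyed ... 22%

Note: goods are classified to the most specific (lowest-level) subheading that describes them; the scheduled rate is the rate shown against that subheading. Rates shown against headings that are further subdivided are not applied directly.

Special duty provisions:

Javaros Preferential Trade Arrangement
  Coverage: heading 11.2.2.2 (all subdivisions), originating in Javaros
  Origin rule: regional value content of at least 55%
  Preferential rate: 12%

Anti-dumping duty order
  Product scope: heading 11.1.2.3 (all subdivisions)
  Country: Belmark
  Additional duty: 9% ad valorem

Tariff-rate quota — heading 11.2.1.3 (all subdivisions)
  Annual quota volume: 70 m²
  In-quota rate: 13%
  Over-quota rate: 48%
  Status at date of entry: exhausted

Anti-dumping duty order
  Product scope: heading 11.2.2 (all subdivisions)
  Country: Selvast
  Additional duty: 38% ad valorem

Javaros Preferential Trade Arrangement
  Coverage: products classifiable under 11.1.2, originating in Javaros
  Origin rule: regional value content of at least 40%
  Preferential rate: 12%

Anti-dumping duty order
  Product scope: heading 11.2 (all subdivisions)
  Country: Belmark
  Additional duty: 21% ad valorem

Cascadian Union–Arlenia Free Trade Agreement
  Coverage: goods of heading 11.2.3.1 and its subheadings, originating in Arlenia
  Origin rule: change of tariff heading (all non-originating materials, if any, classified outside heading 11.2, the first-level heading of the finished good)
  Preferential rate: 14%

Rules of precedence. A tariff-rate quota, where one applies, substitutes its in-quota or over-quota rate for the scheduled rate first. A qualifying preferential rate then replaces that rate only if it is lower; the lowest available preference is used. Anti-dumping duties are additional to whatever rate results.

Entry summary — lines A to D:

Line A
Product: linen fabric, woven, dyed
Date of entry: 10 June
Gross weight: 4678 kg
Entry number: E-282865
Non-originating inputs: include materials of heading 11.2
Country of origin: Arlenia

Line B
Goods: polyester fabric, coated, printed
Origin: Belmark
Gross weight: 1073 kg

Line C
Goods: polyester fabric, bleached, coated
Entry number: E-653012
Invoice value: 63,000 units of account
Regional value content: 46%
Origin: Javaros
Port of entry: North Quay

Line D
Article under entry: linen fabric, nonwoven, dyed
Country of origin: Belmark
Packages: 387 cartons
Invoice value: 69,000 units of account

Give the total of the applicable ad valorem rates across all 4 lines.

Line A: linen → 11.2; woven → 11.2.1; dyed → 11.2.1.2. Scheduled 33%. Arlenia agreement on 11.2.3.1: 11.2.1.2 not covered. → 33%.
Line B: polyester → 11.1; coated → 11.1.2; printed → 11.1.2.3. Scheduled 31%. anti-dumping (Belmark, 11.1.2.3): +9%; total 31% + 9% = 40%. → 40%.
Line C: polyester → 11.1; coated → 11.1.2; bleached → 11.1.2.2. Scheduled 36%. Javaros agreement on 11.2.2.2: 11.1.2.2 not covered; Javaros agreement on 11.1.2: RVC ≥ 40% → 12% available; preferential 12%. → 12%.
Line D: linen → 11.2; nonwoven → 11.2.2; dyed → 11.2.2.2. Scheduled 23%. anti-dumping (Belmark, 11.2): +21%; total 23% + 21% = 44%. → 44%.
Sum: 33% + 40% + 12% + 44% = 129%.

129%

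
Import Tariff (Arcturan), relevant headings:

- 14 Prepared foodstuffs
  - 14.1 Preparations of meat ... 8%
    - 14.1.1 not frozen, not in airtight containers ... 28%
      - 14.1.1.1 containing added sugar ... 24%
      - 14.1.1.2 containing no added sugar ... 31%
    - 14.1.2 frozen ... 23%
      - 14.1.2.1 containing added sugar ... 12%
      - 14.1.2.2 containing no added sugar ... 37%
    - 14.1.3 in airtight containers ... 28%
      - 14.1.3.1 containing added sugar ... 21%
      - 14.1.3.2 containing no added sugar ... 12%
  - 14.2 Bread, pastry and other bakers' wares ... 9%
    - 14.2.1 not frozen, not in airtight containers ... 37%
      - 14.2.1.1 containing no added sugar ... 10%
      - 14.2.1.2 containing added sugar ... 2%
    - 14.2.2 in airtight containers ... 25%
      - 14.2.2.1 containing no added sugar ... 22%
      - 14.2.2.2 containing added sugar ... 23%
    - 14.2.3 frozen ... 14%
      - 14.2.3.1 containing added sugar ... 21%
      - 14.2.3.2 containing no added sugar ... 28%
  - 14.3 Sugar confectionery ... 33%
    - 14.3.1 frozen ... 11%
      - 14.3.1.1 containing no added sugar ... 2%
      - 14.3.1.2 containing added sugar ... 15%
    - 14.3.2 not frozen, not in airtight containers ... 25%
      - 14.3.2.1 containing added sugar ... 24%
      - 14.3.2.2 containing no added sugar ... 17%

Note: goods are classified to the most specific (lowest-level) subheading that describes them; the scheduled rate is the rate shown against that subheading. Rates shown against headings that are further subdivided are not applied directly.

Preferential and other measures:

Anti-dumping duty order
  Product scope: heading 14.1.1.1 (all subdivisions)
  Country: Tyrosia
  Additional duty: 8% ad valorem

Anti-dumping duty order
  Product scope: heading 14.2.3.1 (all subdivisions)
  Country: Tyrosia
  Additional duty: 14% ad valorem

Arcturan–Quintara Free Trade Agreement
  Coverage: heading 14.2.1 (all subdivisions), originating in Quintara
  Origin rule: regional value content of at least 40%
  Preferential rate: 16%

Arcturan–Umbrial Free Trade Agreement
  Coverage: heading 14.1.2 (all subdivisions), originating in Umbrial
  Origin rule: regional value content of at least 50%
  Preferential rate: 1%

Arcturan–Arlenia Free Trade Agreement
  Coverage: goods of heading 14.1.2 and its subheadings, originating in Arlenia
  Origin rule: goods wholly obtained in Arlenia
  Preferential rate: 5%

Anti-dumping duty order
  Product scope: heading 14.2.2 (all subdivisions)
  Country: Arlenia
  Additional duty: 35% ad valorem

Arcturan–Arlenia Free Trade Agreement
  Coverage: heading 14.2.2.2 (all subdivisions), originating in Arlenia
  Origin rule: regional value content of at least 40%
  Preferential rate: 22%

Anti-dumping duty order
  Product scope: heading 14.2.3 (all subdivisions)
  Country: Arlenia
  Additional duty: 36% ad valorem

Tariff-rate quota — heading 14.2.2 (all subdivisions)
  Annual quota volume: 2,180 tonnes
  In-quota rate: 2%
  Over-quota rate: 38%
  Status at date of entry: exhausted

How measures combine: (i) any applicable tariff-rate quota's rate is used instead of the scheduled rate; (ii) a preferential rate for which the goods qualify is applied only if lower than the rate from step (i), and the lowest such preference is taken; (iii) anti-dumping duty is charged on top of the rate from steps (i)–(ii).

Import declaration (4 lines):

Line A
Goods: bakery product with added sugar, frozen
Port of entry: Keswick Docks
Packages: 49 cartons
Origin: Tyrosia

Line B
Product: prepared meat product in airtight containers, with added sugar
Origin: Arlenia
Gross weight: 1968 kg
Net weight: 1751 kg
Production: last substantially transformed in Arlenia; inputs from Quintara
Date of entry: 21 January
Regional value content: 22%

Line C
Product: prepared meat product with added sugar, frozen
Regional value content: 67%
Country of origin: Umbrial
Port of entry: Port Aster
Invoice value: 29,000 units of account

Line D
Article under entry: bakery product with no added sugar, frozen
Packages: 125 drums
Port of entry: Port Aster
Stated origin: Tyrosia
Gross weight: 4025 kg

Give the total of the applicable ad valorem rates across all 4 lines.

Line A: bakery product → 14.2; frozen → 14.2.3; with added sugar → 14.2.3.1. Scheduled 21%. anti-dumping (Tyrosia, 14.2.3.1): +14%; total 21% + 14% = 35%. → 35%.
Line B: prepared meat product → 14.1; in airtight containers → 14.1.3; with added sugar → 14.1.3.1. Scheduled 21%. Arlenia agreement on 14.1.2: 14.1.3.1 not covered; Arlenia agreement on 14.2.2.2: 14.1.3.1 not covered. → 21%.
Line C: prepared meat product → 14.1; frozen → 14.1.2; with added sugar → 14.1.2.1. Scheduled 12%. Umbrial agreement on 14.1.2: RVC ≥ 50% → 1% available; preferential 1%. → 1%.
Line D: bakery product → 14.2; frozen → 14.2.3; with no added sugar → 14.2.3.2. Scheduled 28%. No special measure applies. → 28%.
Sum: 35% + 21% + 1% + 28% = 85%.

85%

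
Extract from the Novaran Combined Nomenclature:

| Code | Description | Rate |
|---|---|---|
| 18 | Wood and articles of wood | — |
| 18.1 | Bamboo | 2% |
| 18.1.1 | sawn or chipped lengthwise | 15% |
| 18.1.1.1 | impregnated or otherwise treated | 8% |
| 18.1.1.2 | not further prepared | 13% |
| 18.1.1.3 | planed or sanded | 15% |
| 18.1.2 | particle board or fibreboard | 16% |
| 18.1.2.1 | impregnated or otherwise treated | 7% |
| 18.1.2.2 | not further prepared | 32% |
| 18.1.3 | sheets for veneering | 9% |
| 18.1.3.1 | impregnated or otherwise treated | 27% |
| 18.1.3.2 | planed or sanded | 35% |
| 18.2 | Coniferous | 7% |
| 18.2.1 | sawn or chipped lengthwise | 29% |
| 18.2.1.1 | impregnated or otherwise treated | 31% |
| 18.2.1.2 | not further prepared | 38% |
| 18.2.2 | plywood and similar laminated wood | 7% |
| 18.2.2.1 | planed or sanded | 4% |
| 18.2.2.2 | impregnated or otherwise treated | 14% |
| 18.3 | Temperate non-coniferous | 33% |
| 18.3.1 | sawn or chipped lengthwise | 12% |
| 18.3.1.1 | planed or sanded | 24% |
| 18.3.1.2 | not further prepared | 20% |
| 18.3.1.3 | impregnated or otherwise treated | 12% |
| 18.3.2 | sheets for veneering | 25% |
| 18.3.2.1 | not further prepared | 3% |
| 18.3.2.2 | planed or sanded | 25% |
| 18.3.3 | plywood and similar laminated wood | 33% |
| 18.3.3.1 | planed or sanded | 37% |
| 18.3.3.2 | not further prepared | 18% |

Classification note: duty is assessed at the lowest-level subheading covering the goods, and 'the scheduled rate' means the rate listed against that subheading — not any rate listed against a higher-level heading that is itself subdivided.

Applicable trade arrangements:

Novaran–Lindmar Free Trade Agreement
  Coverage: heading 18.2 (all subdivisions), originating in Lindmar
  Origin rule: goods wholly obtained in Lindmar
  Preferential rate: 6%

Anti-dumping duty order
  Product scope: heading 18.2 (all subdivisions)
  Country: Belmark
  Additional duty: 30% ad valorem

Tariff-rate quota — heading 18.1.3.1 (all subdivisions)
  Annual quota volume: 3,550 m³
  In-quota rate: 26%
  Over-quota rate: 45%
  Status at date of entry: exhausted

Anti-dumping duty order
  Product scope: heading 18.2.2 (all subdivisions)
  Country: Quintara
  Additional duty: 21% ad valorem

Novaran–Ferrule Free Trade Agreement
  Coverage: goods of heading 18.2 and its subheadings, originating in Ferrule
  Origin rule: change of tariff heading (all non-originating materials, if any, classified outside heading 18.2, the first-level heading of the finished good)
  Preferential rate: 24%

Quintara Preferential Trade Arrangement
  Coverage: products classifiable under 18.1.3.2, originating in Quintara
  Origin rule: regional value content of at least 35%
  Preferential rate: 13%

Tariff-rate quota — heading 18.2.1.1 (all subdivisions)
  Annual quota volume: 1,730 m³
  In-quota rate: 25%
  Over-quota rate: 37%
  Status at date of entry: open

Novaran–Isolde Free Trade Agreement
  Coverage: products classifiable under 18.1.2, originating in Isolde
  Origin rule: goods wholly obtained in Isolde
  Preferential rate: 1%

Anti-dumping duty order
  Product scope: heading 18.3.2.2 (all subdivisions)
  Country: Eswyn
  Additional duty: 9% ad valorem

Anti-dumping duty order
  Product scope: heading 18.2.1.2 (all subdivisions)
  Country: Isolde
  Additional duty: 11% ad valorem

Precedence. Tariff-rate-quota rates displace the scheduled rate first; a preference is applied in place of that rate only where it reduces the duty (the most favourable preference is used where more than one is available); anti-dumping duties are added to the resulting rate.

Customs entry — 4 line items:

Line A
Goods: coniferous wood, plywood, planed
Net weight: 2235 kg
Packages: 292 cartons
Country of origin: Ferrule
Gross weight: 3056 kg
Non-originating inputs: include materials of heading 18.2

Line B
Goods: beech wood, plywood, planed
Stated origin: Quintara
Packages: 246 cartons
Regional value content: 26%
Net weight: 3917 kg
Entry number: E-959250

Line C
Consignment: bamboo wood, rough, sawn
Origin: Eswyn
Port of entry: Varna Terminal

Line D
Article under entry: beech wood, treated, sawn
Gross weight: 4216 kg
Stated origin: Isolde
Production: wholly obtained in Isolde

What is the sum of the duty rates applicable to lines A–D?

Line A: coniferous → 18.2; plywood → 18.2.2; planed → 18.2.2.1. Scheduled 4%. Ferrule agreement on 18.2: CTH not met. → 4%.
Line B: beech → 18.3; plywood → 18.3.3; planed → 18.3.3.1. Scheduled 37%. Quintara agreement on 18.1.3.2: 18.3.3.1 not covered. → 37%.
Line C: bamboo → 18.1; sawn → 18.1.1; rough → 18.1.1.2. Scheduled 13%. No special measure applies. → 13%.
Line D: beech → 18.3; sawn → 18.3.1; treated → 18.3.1.3. Scheduled 12%. Isolde agreement on 18.1.2: 18.3.1.3 not covered. → 12%.
Sum: 4% + 37% + 13% + 12% = 66%.

66%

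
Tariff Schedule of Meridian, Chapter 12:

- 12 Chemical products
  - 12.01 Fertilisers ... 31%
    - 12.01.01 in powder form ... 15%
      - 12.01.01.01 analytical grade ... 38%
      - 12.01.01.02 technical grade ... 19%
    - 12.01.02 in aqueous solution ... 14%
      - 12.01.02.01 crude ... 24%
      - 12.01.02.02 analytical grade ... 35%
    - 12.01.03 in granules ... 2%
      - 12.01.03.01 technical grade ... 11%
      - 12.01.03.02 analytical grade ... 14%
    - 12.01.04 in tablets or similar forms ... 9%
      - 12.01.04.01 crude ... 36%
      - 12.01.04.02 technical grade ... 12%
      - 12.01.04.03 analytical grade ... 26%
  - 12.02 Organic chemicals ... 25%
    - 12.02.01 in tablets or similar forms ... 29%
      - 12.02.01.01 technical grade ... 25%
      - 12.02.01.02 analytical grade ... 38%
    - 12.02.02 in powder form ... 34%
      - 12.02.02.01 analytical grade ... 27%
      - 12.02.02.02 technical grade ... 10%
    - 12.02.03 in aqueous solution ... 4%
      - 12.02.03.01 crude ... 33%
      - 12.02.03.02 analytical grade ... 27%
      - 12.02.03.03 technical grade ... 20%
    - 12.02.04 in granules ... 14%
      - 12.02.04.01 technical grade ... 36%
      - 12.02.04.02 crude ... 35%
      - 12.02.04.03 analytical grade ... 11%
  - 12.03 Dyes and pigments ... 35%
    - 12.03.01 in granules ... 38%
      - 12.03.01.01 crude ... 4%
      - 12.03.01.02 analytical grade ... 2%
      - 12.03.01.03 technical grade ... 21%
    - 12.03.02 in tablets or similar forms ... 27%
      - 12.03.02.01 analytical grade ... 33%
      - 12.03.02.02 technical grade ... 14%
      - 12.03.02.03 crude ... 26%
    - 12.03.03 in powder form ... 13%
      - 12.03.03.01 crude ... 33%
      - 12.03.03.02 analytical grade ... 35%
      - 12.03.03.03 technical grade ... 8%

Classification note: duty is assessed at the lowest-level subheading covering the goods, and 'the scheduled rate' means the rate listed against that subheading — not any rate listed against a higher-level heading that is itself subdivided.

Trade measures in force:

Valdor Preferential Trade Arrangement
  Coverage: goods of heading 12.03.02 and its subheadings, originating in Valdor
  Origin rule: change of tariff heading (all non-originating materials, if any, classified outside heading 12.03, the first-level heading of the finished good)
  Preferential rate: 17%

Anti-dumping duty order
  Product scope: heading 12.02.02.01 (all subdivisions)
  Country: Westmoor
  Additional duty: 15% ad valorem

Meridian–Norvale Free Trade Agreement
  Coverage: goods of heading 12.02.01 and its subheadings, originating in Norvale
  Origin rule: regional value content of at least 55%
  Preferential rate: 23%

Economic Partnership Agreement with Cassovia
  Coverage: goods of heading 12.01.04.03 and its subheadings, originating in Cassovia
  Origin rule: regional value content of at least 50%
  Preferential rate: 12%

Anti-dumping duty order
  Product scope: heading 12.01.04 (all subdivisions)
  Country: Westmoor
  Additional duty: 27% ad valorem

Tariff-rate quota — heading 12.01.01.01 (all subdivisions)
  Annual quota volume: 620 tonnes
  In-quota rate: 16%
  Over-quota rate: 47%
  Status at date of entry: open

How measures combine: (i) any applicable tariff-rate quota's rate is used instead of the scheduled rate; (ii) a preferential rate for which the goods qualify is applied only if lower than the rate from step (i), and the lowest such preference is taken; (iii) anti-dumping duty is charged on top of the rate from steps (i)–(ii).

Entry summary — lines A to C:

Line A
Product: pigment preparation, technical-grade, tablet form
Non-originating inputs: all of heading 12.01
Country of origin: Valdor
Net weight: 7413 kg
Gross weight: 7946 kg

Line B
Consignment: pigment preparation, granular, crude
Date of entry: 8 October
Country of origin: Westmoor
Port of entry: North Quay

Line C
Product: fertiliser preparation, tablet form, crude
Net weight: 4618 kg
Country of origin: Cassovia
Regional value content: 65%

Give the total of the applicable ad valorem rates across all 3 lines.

54%

Line A: pigment → 12.03; tablet form → 12.03.02; technical-grade → 12.03.02.02. Scheduled 14%. Valdor agreement on 12.03.02: CTH met → 17% available; preference 17% not lower than 14% → no reduction. → 14%.
Line B: pigment → 12.03; granular → 12.03.01; crude → 12.03.01.01. Scheduled 4%. No special measure applies. → 4%.
Line C: fertiliser → 12.01; tablet form → 12.01.04; crude → 12.01.04.01. Scheduled 36%. Cassovia agreement on 12.01.04.03: 12.01.04.01 not covered. → 36%.
Sum: 14% + 4% + 36% = 54%.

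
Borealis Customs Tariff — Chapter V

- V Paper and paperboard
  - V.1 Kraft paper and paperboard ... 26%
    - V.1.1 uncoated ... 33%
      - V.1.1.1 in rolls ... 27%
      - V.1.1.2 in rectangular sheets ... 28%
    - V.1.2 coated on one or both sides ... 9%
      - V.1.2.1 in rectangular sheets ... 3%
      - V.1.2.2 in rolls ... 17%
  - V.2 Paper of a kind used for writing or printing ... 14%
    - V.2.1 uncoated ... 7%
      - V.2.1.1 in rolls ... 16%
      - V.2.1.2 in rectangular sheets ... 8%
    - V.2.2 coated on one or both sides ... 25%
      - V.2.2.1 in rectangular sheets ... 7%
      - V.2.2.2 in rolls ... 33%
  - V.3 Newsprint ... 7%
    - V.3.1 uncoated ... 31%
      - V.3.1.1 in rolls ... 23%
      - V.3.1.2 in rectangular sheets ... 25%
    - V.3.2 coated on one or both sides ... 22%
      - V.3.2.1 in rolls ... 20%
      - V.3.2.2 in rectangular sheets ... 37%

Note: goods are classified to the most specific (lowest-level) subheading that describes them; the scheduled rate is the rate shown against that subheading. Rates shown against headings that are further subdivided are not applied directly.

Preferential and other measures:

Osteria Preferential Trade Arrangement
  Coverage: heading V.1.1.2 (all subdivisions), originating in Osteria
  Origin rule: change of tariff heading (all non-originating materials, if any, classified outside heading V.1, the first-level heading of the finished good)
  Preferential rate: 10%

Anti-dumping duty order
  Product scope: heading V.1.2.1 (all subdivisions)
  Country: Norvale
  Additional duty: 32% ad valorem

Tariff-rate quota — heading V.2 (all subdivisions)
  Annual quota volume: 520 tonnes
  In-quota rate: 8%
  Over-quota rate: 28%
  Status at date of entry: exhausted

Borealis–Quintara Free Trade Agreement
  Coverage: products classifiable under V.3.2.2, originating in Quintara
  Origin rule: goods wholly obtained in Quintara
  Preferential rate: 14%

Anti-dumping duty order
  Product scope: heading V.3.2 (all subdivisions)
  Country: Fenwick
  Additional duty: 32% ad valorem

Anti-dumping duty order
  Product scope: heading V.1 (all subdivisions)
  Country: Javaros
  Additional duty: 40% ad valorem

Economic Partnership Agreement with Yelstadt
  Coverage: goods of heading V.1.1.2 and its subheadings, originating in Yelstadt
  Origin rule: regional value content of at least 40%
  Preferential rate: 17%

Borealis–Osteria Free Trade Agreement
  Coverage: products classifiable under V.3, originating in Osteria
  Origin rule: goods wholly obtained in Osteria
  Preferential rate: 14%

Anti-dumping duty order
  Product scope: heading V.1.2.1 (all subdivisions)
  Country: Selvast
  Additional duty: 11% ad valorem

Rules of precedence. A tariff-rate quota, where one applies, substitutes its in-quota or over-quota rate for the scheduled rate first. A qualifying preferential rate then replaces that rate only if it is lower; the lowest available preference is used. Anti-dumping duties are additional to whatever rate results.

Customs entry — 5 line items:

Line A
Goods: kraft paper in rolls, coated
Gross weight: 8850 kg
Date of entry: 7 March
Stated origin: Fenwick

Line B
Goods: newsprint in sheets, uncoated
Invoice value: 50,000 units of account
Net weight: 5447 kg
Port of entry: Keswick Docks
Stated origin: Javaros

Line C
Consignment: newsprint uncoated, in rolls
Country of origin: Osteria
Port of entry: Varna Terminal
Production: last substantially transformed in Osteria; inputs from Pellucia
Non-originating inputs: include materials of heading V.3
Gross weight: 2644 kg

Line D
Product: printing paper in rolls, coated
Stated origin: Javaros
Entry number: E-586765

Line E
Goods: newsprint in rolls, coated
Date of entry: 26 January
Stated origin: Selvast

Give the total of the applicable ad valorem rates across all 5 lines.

113%

Line A: kraft paper → V.1; coated → V.1.2; in rolls → V.1.2.2. Scheduled 17%. No special measure applies. → 17%.
Line B: newsprint → V.3; uncoated → V.3.1; in sheets → V.3.1.2. Scheduled 25%. No special measure applies. → 25%.
Line C: newsprint → V.3; uncoated → V.3.1; in rolls → V.3.1.1. Scheduled 23%. Osteria agreement on V.1.1.2: V.3.1.1 not covered; Osteria agreement on V.3: not wholly obtained. → 23%.
Line D: printing paper → V.2; coated → V.2.2; in rolls → V.2.2.2. Scheduled 33%. quota on V.2 exhausted → over-quota 28%. → 28%.
Line E: newsprint → V.3; coated → V.3.2; in rolls → V.3.2.1. Scheduled 20%. No special measure applies. → 20%.
Sum: 17% + 25% + 23% + 28% + 20% = 113%.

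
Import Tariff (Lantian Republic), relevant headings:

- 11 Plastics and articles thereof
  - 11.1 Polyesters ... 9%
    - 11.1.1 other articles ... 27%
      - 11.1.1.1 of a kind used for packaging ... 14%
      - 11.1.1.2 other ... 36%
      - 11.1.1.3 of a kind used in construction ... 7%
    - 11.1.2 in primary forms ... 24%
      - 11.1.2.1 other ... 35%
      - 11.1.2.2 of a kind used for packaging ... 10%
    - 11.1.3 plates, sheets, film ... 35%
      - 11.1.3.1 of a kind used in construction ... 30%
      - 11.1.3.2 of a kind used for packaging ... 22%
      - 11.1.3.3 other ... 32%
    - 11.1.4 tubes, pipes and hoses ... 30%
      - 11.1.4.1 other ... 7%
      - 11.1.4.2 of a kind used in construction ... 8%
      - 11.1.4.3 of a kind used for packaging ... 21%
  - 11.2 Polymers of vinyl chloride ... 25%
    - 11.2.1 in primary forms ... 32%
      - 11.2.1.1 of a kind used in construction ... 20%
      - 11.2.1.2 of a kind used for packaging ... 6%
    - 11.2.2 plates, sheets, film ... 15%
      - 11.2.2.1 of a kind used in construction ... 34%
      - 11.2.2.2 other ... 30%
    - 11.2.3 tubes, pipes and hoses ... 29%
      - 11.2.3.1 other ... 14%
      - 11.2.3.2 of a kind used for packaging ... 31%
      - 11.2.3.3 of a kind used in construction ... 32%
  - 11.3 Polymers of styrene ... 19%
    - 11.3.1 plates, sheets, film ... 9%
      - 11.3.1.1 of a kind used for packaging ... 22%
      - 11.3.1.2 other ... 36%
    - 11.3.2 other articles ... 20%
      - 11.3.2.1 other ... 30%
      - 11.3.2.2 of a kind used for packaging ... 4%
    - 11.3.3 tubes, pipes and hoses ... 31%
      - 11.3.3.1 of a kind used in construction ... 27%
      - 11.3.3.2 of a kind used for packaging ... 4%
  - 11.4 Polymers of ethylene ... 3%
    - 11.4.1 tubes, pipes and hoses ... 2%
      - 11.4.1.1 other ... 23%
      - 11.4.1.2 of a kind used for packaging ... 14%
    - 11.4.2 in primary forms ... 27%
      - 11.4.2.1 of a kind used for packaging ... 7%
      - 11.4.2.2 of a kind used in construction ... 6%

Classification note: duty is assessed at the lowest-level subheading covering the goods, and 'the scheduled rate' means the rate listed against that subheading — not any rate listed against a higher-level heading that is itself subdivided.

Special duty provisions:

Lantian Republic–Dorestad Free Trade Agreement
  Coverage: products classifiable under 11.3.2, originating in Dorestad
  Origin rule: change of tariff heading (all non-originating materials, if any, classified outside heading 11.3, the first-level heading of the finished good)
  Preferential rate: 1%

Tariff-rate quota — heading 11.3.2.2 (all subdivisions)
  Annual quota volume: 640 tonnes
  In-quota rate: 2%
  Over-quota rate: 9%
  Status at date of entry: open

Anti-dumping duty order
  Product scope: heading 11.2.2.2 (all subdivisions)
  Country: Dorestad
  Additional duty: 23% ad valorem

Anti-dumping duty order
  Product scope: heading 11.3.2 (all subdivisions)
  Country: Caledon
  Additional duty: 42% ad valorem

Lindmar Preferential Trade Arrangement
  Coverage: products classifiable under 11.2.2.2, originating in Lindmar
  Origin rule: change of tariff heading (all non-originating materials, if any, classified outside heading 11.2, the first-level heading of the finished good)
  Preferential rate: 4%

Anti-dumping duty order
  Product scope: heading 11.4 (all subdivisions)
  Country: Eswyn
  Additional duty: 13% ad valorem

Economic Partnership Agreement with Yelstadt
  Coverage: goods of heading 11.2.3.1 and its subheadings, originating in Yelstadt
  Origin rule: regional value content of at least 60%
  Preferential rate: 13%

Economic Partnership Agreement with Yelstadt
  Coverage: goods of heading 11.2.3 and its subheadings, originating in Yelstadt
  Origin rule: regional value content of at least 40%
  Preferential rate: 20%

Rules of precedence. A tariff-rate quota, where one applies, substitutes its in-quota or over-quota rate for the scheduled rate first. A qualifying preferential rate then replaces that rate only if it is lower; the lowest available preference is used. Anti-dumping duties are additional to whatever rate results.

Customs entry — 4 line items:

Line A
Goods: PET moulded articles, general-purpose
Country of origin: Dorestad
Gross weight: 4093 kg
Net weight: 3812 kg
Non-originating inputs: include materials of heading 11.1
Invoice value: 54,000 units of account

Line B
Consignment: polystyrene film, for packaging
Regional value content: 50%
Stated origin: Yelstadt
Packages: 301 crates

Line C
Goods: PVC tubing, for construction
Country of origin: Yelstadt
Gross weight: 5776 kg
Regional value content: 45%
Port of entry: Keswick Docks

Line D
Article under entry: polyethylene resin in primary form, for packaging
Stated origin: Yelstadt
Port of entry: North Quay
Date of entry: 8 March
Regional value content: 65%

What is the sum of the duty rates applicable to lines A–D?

85%

Line A: PET → 11.1; moulded articles → 11.1.1; general-purpose → 11.1.1.2. Scheduled 36%. Dorestad agreement on 11.3.2: 11.1.1.2 not covered. → 36%.
Line B: polystyrene → 11.3; film → 11.3.1; for packaging → 11.3.1.1. Scheduled 22%. Yelstadt agreement on 11.2.3.1: 11.3.1.1 not covered; Yelstadt agreement on 11.2.3: 11.3.1.1 not covered. → 22%.
Line C: PVC → 11.2; tubing → 11.2.3; for construction → 11.2.3.3. Scheduled 32%. Yelstadt agreement on 11.2.3.1: 11.2.3.3 not covered; Yelstadt agreement on 11.2.3: RVC ≥ 40% → 20% available; preferential 20%. → 20%.
Line D: polyethylene → 11.4; resin in primary form → 11.4.2; for packaging → 11.4.2.1. Scheduled 7%. Yelstadt agreement on 11.2.3.1: 11.4.2.1 not covered; Yelstadt agreement on 11.2.3: 11.4.2.1 not covered. → 7%.
Sum: 36% + 22% + 20% + 7% = 85%.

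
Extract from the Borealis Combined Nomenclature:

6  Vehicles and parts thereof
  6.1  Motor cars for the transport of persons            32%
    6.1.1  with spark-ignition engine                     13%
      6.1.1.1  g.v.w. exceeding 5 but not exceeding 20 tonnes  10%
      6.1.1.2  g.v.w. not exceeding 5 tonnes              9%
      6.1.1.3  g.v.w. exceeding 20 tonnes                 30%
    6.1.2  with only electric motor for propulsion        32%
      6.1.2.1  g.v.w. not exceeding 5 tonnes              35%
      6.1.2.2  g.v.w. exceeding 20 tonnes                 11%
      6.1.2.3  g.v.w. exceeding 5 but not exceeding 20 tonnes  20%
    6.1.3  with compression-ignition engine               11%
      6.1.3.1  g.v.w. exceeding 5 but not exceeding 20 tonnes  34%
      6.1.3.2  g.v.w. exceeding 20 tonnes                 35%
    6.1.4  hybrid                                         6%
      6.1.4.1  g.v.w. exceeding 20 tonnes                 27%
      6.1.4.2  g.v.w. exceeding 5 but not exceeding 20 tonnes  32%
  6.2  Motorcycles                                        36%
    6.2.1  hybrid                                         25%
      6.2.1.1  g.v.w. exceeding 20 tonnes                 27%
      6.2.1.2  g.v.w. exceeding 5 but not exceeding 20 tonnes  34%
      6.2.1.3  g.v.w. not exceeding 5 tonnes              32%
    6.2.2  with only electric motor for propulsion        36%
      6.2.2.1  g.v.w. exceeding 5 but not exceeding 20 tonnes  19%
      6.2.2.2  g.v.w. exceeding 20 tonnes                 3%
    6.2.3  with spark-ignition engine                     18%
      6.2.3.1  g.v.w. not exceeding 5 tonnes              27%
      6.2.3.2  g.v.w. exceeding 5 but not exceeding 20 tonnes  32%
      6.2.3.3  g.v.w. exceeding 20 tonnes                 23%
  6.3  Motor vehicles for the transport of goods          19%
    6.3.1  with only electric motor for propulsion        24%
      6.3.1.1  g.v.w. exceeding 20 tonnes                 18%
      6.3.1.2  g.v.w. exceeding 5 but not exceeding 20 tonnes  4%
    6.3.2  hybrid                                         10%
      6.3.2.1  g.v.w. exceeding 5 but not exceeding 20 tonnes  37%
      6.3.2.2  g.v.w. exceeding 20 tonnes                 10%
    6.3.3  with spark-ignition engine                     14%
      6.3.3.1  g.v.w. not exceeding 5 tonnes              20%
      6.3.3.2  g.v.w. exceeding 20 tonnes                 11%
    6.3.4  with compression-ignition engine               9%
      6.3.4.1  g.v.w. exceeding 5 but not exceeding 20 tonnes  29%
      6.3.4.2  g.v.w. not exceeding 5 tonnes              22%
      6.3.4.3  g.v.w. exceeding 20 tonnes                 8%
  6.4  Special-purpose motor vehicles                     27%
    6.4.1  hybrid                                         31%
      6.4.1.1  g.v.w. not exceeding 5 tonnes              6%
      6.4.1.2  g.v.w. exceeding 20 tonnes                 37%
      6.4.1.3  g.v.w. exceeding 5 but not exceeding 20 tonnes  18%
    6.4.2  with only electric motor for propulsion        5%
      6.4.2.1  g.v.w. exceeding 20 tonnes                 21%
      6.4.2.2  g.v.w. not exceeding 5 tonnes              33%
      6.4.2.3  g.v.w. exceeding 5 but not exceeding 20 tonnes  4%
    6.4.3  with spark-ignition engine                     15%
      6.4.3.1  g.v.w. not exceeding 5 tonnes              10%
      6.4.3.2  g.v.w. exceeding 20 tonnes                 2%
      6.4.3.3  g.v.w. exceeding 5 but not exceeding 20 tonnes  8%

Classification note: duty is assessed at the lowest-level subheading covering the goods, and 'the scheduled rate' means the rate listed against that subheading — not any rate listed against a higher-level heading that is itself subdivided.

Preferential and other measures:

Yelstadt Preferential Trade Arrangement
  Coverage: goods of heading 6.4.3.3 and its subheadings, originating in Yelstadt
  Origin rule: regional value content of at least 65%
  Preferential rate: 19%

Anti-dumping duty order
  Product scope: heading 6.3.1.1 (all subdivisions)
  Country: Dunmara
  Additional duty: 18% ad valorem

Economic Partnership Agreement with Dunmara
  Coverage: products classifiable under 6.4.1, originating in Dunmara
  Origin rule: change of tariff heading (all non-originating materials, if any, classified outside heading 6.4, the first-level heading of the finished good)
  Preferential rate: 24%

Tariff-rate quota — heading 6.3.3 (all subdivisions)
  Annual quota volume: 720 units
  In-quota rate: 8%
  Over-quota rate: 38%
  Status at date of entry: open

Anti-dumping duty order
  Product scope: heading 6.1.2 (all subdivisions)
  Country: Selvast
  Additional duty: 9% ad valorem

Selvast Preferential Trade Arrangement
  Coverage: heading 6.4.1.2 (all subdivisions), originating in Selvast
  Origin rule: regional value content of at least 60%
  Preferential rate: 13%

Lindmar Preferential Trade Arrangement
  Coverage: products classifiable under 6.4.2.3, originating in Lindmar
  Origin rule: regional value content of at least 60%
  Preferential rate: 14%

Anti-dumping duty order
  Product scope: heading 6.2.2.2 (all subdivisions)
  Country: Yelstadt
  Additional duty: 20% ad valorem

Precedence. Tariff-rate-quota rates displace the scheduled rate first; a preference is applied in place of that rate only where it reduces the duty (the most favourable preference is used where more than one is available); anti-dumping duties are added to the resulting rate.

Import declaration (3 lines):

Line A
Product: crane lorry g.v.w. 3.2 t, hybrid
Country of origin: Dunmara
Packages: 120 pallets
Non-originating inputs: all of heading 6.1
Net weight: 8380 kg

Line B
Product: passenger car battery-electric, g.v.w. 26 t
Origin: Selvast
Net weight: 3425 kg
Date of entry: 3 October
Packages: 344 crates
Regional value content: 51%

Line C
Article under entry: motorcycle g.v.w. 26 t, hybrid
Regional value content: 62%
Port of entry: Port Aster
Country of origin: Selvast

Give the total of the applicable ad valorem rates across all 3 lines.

53%

Line A: crane lorry → 6.4; hybrid → 6.4.1; g.v.w. 3.2 t → 6.4.1.1. Scheduled 6%. Dunmara agreement on 6.4.1: CTH met → 24% available; preference 24% not lower than 6% → no reduction. → 6%.
Line B: passenger car → 6.1; battery-electric → 6.1.2; g.v.w. 26 t → 6.1.2.2. Scheduled 11%. Selvast agreement on 6.4.1.2: 6.1.2.2 not covered; anti-dumping (Selvast, 6.1.2): +9%; total 11% + 9% = 20%. → 20%.
Line C: motorcycle → 6.2; hybrid → 6.2.1; g.v.w. 26 t → 6.2.1.1. Scheduled 27%. Selvast agreement on 6.4.1.2: 6.2.1.1 not covered. → 27%.
Sum: 6% + 20% + 27% = 53%.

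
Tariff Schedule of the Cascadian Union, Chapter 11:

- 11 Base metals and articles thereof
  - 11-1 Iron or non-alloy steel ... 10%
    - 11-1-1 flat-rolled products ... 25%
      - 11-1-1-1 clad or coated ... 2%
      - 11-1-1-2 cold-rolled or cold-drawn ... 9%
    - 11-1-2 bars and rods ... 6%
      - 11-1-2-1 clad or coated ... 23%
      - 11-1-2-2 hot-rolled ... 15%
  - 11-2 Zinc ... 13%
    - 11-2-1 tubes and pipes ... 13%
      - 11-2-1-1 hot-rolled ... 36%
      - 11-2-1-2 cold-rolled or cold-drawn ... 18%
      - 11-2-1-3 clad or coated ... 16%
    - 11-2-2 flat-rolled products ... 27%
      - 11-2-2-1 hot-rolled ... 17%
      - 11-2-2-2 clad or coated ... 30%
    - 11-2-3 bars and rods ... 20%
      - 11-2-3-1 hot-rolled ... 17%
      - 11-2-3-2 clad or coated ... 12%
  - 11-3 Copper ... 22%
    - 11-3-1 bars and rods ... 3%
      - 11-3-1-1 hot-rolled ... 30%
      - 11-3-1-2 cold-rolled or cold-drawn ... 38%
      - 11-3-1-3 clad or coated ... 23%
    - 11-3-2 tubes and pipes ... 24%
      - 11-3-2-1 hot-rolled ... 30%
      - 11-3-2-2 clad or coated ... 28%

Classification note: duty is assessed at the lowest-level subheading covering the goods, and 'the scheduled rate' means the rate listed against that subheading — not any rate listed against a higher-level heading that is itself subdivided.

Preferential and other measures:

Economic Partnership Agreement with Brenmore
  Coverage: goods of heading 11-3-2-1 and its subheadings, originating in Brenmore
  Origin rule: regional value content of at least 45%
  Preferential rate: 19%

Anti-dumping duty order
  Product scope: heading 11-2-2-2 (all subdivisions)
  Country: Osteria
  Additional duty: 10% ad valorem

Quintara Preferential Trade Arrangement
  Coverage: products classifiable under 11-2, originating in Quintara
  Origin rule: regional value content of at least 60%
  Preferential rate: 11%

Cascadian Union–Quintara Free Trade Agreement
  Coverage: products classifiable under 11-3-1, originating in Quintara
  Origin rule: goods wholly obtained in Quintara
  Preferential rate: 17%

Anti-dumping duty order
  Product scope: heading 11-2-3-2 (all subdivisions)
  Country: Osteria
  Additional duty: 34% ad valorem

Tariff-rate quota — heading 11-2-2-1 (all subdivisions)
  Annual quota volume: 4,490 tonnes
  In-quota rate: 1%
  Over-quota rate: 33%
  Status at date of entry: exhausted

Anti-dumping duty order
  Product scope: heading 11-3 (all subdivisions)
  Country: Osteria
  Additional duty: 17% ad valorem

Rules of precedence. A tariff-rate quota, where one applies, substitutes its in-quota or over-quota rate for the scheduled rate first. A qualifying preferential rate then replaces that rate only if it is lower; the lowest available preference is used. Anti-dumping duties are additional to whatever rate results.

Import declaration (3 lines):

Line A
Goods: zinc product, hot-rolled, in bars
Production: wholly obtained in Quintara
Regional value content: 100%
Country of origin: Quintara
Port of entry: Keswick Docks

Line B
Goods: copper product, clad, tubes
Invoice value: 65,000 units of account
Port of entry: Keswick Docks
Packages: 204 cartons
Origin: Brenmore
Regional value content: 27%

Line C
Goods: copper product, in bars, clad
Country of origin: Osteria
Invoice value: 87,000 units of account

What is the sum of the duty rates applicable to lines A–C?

79%

Line A: zinc → 11-2; in bars → 11-2-3; hot-rolled → 11-2-3-1. Scheduled 17%. Quintara agreement on 11-2: RVC ≥ 60% → 11% available; Quintara agreement on 11-3-1: 11-2-3-1 not covered; preferential 11%. → 11%.
Line B: copper → 11-3; tubes → 11-3-2; clad → 11-3-2-2. Scheduled 28%. Brenmore agreement on 11-3-2-1: 11-3-2-2 not covered. → 28%.
Line C: copper → 11-3; in bars → 11-3-1; clad → 11-3-1-3. Scheduled 23%. anti-dumping (Osteria, 11-3): +17%; total 23% + 17% = 40%. → 40%.
Sum: 11% + 28% + 40% = 79%.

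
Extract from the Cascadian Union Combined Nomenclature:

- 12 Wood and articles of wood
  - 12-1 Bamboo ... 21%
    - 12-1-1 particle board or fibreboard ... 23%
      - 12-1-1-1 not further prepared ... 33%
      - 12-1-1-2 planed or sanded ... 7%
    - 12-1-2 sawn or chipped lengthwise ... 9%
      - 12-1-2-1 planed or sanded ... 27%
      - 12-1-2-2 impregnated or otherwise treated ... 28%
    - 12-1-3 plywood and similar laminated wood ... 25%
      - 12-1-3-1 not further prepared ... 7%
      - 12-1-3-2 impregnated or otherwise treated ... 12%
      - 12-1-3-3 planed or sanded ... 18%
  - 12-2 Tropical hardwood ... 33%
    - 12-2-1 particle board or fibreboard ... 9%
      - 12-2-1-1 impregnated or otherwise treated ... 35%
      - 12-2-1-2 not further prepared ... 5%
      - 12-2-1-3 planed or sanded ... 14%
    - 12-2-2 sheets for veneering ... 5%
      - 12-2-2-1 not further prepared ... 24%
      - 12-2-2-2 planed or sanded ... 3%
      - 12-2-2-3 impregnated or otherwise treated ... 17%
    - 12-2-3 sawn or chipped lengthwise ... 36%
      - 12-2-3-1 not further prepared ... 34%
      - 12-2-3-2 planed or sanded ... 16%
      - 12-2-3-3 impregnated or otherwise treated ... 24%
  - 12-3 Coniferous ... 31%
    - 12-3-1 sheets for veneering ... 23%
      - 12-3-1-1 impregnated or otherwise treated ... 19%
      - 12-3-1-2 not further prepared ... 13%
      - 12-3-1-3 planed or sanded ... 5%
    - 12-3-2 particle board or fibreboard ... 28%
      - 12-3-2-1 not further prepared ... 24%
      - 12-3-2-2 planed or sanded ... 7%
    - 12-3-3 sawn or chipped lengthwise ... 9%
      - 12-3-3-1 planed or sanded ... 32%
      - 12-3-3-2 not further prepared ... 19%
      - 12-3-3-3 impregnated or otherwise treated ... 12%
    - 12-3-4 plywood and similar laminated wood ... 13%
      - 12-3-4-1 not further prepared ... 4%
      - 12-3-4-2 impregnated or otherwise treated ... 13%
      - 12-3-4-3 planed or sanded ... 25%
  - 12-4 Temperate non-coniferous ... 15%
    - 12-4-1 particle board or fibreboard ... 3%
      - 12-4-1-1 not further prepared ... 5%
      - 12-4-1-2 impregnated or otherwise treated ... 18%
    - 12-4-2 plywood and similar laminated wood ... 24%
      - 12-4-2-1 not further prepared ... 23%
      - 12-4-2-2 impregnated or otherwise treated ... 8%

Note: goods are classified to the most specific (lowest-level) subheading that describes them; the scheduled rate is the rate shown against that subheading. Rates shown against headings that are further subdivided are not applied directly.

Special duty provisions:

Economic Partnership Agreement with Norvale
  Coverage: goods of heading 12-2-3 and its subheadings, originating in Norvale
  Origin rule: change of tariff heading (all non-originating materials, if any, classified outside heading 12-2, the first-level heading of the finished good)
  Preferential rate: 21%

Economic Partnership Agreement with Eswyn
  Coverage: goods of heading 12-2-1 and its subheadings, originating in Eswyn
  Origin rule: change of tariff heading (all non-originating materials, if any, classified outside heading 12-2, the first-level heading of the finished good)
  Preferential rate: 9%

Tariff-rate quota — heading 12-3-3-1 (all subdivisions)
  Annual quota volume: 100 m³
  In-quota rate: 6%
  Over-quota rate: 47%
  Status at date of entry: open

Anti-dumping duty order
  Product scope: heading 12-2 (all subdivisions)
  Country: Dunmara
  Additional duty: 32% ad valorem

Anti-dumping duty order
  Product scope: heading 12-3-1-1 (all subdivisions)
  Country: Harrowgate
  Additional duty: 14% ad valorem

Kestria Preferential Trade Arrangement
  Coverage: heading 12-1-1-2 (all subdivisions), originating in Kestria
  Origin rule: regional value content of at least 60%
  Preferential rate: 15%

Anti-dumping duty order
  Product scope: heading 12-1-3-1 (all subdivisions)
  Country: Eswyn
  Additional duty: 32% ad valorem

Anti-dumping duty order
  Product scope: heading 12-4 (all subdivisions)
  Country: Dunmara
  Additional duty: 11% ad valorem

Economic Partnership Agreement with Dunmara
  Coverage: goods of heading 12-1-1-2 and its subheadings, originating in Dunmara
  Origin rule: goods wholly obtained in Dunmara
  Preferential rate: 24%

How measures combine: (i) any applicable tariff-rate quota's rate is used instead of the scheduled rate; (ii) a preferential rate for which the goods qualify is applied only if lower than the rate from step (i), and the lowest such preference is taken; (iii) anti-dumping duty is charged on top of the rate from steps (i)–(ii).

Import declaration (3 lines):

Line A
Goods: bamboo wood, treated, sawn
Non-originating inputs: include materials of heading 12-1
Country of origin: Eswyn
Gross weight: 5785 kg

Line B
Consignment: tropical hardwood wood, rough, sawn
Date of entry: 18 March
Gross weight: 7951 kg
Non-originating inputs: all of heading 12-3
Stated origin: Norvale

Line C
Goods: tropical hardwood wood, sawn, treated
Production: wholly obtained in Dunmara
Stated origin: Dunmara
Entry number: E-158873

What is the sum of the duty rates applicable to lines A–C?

105%

Line A: bamboo → 12-1; sawn → 12-1-2; treated → 12-1-2-2. Scheduled 28%. Eswyn agreement on 12-2-1: 12-1-2-2 not covered. → 28%.
Line B: tropical hardwood → 12-2; sawn → 12-2-3; rough → 12-2-3-1. Scheduled 34%. Norvale agreement on 12-2-3: CTH met → 21% available; preferential 21%. → 21%.
Line C: tropical hardwood → 12-2; sawn → 12-2-3; treated → 12-2-3-3. Scheduled 24%. Dunmara agreement on 12-1-1-2: 12-2-3-3 not covered; anti-dumping (Dunmara, 12-2): +32%; total 24% + 32% = 56%. → 56%.
Sum: 28% + 21% + 56% = 105%.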